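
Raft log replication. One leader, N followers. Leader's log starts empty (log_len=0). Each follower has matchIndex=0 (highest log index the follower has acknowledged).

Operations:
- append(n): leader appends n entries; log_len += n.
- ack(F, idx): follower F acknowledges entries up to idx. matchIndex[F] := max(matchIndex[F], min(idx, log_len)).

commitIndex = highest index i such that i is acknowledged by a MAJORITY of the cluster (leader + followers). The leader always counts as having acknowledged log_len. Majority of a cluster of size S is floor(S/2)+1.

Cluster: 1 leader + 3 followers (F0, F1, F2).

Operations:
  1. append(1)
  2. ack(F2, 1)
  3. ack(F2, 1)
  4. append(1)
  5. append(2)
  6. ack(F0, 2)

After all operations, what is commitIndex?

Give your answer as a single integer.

Op 1: append 1 -> log_len=1
Op 2: F2 acks idx 1 -> match: F0=0 F1=0 F2=1; commitIndex=0
Op 3: F2 acks idx 1 -> match: F0=0 F1=0 F2=1; commitIndex=0
Op 4: append 1 -> log_len=2
Op 5: append 2 -> log_len=4
Op 6: F0 acks idx 2 -> match: F0=2 F1=0 F2=1; commitIndex=1

Answer: 1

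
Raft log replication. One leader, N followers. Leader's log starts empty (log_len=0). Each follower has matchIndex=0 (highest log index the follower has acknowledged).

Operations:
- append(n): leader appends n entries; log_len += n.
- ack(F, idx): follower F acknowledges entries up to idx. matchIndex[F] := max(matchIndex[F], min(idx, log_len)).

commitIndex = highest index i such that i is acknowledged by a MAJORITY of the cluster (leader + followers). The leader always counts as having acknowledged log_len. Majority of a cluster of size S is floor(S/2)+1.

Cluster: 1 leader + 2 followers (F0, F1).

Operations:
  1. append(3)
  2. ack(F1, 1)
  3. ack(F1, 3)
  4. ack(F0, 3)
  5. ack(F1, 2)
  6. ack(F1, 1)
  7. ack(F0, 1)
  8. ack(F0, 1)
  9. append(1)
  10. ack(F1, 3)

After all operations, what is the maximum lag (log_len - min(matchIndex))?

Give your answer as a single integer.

Op 1: append 3 -> log_len=3
Op 2: F1 acks idx 1 -> match: F0=0 F1=1; commitIndex=1
Op 3: F1 acks idx 3 -> match: F0=0 F1=3; commitIndex=3
Op 4: F0 acks idx 3 -> match: F0=3 F1=3; commitIndex=3
Op 5: F1 acks idx 2 -> match: F0=3 F1=3; commitIndex=3
Op 6: F1 acks idx 1 -> match: F0=3 F1=3; commitIndex=3
Op 7: F0 acks idx 1 -> match: F0=3 F1=3; commitIndex=3
Op 8: F0 acks idx 1 -> match: F0=3 F1=3; commitIndex=3
Op 9: append 1 -> log_len=4
Op 10: F1 acks idx 3 -> match: F0=3 F1=3; commitIndex=3

Answer: 1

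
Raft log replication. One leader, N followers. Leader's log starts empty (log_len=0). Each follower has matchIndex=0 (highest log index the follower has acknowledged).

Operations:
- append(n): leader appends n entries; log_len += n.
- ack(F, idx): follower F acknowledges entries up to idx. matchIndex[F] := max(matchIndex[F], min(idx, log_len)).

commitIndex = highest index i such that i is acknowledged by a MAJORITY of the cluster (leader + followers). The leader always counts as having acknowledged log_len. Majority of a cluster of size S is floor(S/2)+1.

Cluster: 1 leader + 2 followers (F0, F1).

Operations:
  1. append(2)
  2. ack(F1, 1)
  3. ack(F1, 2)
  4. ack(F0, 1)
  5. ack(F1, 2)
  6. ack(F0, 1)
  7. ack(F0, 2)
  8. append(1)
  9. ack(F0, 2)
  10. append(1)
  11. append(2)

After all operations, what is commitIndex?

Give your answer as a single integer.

Answer: 2

Derivation:
Op 1: append 2 -> log_len=2
Op 2: F1 acks idx 1 -> match: F0=0 F1=1; commitIndex=1
Op 3: F1 acks idx 2 -> match: F0=0 F1=2; commitIndex=2
Op 4: F0 acks idx 1 -> match: F0=1 F1=2; commitIndex=2
Op 5: F1 acks idx 2 -> match: F0=1 F1=2; commitIndex=2
Op 6: F0 acks idx 1 -> match: F0=1 F1=2; commitIndex=2
Op 7: F0 acks idx 2 -> match: F0=2 F1=2; commitIndex=2
Op 8: append 1 -> log_len=3
Op 9: F0 acks idx 2 -> match: F0=2 F1=2; commitIndex=2
Op 10: append 1 -> log_len=4
Op 11: append 2 -> log_len=6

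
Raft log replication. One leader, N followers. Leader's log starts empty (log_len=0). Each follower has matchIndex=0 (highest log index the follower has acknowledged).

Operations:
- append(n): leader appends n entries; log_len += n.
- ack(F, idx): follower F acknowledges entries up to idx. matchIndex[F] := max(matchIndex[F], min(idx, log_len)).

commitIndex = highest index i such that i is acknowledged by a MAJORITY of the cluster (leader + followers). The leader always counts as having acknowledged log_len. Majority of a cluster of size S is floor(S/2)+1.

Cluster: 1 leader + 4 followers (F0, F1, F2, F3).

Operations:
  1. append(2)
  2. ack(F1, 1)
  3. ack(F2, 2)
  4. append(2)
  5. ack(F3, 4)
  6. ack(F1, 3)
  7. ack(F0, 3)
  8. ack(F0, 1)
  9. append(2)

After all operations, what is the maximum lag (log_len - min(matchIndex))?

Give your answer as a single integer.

Answer: 4

Derivation:
Op 1: append 2 -> log_len=2
Op 2: F1 acks idx 1 -> match: F0=0 F1=1 F2=0 F3=0; commitIndex=0
Op 3: F2 acks idx 2 -> match: F0=0 F1=1 F2=2 F3=0; commitIndex=1
Op 4: append 2 -> log_len=4
Op 5: F3 acks idx 4 -> match: F0=0 F1=1 F2=2 F3=4; commitIndex=2
Op 6: F1 acks idx 3 -> match: F0=0 F1=3 F2=2 F3=4; commitIndex=3
Op 7: F0 acks idx 3 -> match: F0=3 F1=3 F2=2 F3=4; commitIndex=3
Op 8: F0 acks idx 1 -> match: F0=3 F1=3 F2=2 F3=4; commitIndex=3
Op 9: append 2 -> log_len=6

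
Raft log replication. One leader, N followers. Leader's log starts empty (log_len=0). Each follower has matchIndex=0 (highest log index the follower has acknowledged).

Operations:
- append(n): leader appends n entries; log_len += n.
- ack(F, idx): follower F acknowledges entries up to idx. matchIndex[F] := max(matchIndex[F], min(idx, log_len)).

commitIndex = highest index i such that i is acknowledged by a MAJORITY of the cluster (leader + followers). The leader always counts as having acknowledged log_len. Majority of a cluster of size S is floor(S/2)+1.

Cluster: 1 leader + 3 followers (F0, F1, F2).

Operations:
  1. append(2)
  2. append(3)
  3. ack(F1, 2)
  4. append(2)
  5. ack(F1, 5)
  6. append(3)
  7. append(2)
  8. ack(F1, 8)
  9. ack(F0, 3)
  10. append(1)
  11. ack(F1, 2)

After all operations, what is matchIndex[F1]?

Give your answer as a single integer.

Answer: 8

Derivation:
Op 1: append 2 -> log_len=2
Op 2: append 3 -> log_len=5
Op 3: F1 acks idx 2 -> match: F0=0 F1=2 F2=0; commitIndex=0
Op 4: append 2 -> log_len=7
Op 5: F1 acks idx 5 -> match: F0=0 F1=5 F2=0; commitIndex=0
Op 6: append 3 -> log_len=10
Op 7: append 2 -> log_len=12
Op 8: F1 acks idx 8 -> match: F0=0 F1=8 F2=0; commitIndex=0
Op 9: F0 acks idx 3 -> match: F0=3 F1=8 F2=0; commitIndex=3
Op 10: append 1 -> log_len=13
Op 11: F1 acks idx 2 -> match: F0=3 F1=8 F2=0; commitIndex=3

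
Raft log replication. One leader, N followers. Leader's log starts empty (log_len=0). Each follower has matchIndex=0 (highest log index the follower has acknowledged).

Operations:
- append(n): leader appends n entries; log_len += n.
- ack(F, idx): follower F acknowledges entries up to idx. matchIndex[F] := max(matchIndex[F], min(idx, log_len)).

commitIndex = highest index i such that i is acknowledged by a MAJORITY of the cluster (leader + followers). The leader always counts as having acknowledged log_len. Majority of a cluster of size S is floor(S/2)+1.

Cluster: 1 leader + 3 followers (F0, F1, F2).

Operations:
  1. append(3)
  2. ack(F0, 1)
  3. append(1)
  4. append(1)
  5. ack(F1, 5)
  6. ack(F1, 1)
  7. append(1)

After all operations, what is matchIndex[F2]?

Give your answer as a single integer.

Answer: 0

Derivation:
Op 1: append 3 -> log_len=3
Op 2: F0 acks idx 1 -> match: F0=1 F1=0 F2=0; commitIndex=0
Op 3: append 1 -> log_len=4
Op 4: append 1 -> log_len=5
Op 5: F1 acks idx 5 -> match: F0=1 F1=5 F2=0; commitIndex=1
Op 6: F1 acks idx 1 -> match: F0=1 F1=5 F2=0; commitIndex=1
Op 7: append 1 -> log_len=6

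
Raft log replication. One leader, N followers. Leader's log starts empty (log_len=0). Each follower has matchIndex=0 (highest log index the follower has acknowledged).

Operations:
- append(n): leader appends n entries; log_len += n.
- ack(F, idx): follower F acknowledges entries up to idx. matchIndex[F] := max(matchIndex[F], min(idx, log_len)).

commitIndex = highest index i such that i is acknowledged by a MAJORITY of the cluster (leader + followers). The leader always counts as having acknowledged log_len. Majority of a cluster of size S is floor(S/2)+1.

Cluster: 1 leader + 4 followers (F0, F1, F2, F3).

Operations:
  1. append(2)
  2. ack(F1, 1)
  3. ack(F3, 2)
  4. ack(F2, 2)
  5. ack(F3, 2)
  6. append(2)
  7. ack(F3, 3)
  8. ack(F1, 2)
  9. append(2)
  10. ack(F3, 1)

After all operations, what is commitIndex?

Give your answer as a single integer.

Answer: 2

Derivation:
Op 1: append 2 -> log_len=2
Op 2: F1 acks idx 1 -> match: F0=0 F1=1 F2=0 F3=0; commitIndex=0
Op 3: F3 acks idx 2 -> match: F0=0 F1=1 F2=0 F3=2; commitIndex=1
Op 4: F2 acks idx 2 -> match: F0=0 F1=1 F2=2 F3=2; commitIndex=2
Op 5: F3 acks idx 2 -> match: F0=0 F1=1 F2=2 F3=2; commitIndex=2
Op 6: append 2 -> log_len=4
Op 7: F3 acks idx 3 -> match: F0=0 F1=1 F2=2 F3=3; commitIndex=2
Op 8: F1 acks idx 2 -> match: F0=0 F1=2 F2=2 F3=3; commitIndex=2
Op 9: append 2 -> log_len=6
Op 10: F3 acks idx 1 -> match: F0=0 F1=2 F2=2 F3=3; commitIndex=2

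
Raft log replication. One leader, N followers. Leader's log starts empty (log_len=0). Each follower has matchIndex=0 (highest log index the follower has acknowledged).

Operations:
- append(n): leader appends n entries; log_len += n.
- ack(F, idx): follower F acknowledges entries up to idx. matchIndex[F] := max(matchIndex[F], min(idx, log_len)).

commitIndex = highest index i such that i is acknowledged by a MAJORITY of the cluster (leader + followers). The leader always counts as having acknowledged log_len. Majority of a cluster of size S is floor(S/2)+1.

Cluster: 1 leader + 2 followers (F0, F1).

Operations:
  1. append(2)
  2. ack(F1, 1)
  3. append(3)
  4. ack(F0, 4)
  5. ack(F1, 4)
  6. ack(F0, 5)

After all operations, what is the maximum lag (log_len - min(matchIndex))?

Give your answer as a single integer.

Answer: 1

Derivation:
Op 1: append 2 -> log_len=2
Op 2: F1 acks idx 1 -> match: F0=0 F1=1; commitIndex=1
Op 3: append 3 -> log_len=5
Op 4: F0 acks idx 4 -> match: F0=4 F1=1; commitIndex=4
Op 5: F1 acks idx 4 -> match: F0=4 F1=4; commitIndex=4
Op 6: F0 acks idx 5 -> match: F0=5 F1=4; commitIndex=5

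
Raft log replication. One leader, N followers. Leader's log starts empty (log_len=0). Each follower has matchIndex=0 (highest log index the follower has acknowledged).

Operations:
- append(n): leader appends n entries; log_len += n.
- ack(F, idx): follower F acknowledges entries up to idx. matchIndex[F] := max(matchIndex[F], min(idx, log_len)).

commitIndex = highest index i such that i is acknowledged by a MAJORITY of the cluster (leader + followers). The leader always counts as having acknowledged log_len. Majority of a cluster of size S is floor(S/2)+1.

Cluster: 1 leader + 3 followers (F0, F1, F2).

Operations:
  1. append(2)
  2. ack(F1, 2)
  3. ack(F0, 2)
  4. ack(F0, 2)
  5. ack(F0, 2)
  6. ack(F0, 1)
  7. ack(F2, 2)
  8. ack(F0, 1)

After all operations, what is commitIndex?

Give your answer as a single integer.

Op 1: append 2 -> log_len=2
Op 2: F1 acks idx 2 -> match: F0=0 F1=2 F2=0; commitIndex=0
Op 3: F0 acks idx 2 -> match: F0=2 F1=2 F2=0; commitIndex=2
Op 4: F0 acks idx 2 -> match: F0=2 F1=2 F2=0; commitIndex=2
Op 5: F0 acks idx 2 -> match: F0=2 F1=2 F2=0; commitIndex=2
Op 6: F0 acks idx 1 -> match: F0=2 F1=2 F2=0; commitIndex=2
Op 7: F2 acks idx 2 -> match: F0=2 F1=2 F2=2; commitIndex=2
Op 8: F0 acks idx 1 -> match: F0=2 F1=2 F2=2; commitIndex=2

Answer: 2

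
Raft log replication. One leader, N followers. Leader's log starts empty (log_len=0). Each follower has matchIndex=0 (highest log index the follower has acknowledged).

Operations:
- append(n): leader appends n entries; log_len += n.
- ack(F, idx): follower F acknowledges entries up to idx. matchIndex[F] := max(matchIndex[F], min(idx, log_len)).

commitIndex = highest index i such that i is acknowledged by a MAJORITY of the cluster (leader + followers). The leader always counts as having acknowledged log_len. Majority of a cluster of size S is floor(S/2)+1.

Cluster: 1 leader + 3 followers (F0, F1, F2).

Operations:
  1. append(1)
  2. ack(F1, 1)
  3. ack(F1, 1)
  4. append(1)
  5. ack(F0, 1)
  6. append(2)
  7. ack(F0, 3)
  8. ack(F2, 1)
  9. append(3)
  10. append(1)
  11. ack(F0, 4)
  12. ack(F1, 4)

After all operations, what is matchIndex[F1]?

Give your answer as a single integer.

Answer: 4

Derivation:
Op 1: append 1 -> log_len=1
Op 2: F1 acks idx 1 -> match: F0=0 F1=1 F2=0; commitIndex=0
Op 3: F1 acks idx 1 -> match: F0=0 F1=1 F2=0; commitIndex=0
Op 4: append 1 -> log_len=2
Op 5: F0 acks idx 1 -> match: F0=1 F1=1 F2=0; commitIndex=1
Op 6: append 2 -> log_len=4
Op 7: F0 acks idx 3 -> match: F0=3 F1=1 F2=0; commitIndex=1
Op 8: F2 acks idx 1 -> match: F0=3 F1=1 F2=1; commitIndex=1
Op 9: append 3 -> log_len=7
Op 10: append 1 -> log_len=8
Op 11: F0 acks idx 4 -> match: F0=4 F1=1 F2=1; commitIndex=1
Op 12: F1 acks idx 4 -> match: F0=4 F1=4 F2=1; commitIndex=4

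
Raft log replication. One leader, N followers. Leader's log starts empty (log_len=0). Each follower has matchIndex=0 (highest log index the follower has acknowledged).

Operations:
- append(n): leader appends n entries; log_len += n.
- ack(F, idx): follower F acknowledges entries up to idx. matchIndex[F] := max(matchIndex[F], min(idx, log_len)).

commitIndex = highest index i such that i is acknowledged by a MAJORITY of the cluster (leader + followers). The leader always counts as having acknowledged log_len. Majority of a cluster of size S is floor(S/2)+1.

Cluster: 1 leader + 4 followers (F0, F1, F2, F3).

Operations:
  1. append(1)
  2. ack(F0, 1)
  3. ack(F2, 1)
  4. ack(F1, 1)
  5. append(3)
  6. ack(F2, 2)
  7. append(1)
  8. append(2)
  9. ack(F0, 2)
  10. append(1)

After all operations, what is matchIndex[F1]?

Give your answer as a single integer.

Answer: 1

Derivation:
Op 1: append 1 -> log_len=1
Op 2: F0 acks idx 1 -> match: F0=1 F1=0 F2=0 F3=0; commitIndex=0
Op 3: F2 acks idx 1 -> match: F0=1 F1=0 F2=1 F3=0; commitIndex=1
Op 4: F1 acks idx 1 -> match: F0=1 F1=1 F2=1 F3=0; commitIndex=1
Op 5: append 3 -> log_len=4
Op 6: F2 acks idx 2 -> match: F0=1 F1=1 F2=2 F3=0; commitIndex=1
Op 7: append 1 -> log_len=5
Op 8: append 2 -> log_len=7
Op 9: F0 acks idx 2 -> match: F0=2 F1=1 F2=2 F3=0; commitIndex=2
Op 10: append 1 -> log_len=8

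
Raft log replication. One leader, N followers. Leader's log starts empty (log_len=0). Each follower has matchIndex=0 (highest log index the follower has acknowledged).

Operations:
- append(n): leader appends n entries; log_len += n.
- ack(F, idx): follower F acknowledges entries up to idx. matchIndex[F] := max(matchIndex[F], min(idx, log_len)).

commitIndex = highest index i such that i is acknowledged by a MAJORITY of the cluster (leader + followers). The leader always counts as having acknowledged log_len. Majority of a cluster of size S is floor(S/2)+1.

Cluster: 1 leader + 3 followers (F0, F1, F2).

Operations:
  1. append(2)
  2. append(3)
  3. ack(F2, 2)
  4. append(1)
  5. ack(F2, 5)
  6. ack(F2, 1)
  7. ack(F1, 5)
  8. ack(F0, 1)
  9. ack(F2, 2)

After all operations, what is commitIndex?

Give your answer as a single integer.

Op 1: append 2 -> log_len=2
Op 2: append 3 -> log_len=5
Op 3: F2 acks idx 2 -> match: F0=0 F1=0 F2=2; commitIndex=0
Op 4: append 1 -> log_len=6
Op 5: F2 acks idx 5 -> match: F0=0 F1=0 F2=5; commitIndex=0
Op 6: F2 acks idx 1 -> match: F0=0 F1=0 F2=5; commitIndex=0
Op 7: F1 acks idx 5 -> match: F0=0 F1=5 F2=5; commitIndex=5
Op 8: F0 acks idx 1 -> match: F0=1 F1=5 F2=5; commitIndex=5
Op 9: F2 acks idx 2 -> match: F0=1 F1=5 F2=5; commitIndex=5

Answer: 5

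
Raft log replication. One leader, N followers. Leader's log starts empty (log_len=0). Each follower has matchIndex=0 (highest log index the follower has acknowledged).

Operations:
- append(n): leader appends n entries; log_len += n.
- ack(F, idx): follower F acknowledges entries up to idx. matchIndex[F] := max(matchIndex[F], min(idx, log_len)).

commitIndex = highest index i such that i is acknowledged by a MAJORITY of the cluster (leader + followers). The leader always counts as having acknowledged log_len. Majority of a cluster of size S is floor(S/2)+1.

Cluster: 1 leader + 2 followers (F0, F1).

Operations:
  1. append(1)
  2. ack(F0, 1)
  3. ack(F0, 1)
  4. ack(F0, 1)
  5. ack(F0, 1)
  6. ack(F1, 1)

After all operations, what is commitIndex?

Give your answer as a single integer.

Op 1: append 1 -> log_len=1
Op 2: F0 acks idx 1 -> match: F0=1 F1=0; commitIndex=1
Op 3: F0 acks idx 1 -> match: F0=1 F1=0; commitIndex=1
Op 4: F0 acks idx 1 -> match: F0=1 F1=0; commitIndex=1
Op 5: F0 acks idx 1 -> match: F0=1 F1=0; commitIndex=1
Op 6: F1 acks idx 1 -> match: F0=1 F1=1; commitIndex=1

Answer: 1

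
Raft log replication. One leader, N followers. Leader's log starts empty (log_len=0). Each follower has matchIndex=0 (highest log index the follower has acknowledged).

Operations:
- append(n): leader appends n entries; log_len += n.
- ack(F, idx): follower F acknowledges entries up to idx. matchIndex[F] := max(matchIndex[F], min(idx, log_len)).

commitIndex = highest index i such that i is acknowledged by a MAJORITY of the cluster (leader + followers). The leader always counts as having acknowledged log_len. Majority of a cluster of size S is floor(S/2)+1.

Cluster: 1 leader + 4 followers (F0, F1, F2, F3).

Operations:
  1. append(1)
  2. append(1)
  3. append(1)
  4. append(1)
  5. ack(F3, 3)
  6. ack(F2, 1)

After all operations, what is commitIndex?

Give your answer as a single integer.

Answer: 1

Derivation:
Op 1: append 1 -> log_len=1
Op 2: append 1 -> log_len=2
Op 3: append 1 -> log_len=3
Op 4: append 1 -> log_len=4
Op 5: F3 acks idx 3 -> match: F0=0 F1=0 F2=0 F3=3; commitIndex=0
Op 6: F2 acks idx 1 -> match: F0=0 F1=0 F2=1 F3=3; commitIndex=1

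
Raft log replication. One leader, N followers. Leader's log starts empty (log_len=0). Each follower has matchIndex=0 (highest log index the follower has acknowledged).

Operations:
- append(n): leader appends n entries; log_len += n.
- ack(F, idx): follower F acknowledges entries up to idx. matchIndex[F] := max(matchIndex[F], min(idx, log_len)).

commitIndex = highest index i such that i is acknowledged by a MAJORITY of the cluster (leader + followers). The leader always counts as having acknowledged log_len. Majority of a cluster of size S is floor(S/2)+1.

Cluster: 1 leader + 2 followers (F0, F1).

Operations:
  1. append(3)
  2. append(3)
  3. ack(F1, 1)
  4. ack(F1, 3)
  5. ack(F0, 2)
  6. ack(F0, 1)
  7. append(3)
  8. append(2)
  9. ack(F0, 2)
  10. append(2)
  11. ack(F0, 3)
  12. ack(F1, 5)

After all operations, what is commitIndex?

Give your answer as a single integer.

Op 1: append 3 -> log_len=3
Op 2: append 3 -> log_len=6
Op 3: F1 acks idx 1 -> match: F0=0 F1=1; commitIndex=1
Op 4: F1 acks idx 3 -> match: F0=0 F1=3; commitIndex=3
Op 5: F0 acks idx 2 -> match: F0=2 F1=3; commitIndex=3
Op 6: F0 acks idx 1 -> match: F0=2 F1=3; commitIndex=3
Op 7: append 3 -> log_len=9
Op 8: append 2 -> log_len=11
Op 9: F0 acks idx 2 -> match: F0=2 F1=3; commitIndex=3
Op 10: append 2 -> log_len=13
Op 11: F0 acks idx 3 -> match: F0=3 F1=3; commitIndex=3
Op 12: F1 acks idx 5 -> match: F0=3 F1=5; commitIndex=5

Answer: 5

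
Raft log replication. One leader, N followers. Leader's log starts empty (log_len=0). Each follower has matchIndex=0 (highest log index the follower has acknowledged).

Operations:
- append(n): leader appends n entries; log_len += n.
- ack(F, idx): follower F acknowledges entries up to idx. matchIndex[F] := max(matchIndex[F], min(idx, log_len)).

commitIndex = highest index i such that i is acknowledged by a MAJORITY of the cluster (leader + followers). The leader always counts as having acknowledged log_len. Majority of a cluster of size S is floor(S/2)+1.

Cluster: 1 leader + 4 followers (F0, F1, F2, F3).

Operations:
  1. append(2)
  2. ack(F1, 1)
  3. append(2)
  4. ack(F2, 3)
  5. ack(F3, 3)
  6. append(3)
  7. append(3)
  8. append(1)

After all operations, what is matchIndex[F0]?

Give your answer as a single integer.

Op 1: append 2 -> log_len=2
Op 2: F1 acks idx 1 -> match: F0=0 F1=1 F2=0 F3=0; commitIndex=0
Op 3: append 2 -> log_len=4
Op 4: F2 acks idx 3 -> match: F0=0 F1=1 F2=3 F3=0; commitIndex=1
Op 5: F3 acks idx 3 -> match: F0=0 F1=1 F2=3 F3=3; commitIndex=3
Op 6: append 3 -> log_len=7
Op 7: append 3 -> log_len=10
Op 8: append 1 -> log_len=11

Answer: 0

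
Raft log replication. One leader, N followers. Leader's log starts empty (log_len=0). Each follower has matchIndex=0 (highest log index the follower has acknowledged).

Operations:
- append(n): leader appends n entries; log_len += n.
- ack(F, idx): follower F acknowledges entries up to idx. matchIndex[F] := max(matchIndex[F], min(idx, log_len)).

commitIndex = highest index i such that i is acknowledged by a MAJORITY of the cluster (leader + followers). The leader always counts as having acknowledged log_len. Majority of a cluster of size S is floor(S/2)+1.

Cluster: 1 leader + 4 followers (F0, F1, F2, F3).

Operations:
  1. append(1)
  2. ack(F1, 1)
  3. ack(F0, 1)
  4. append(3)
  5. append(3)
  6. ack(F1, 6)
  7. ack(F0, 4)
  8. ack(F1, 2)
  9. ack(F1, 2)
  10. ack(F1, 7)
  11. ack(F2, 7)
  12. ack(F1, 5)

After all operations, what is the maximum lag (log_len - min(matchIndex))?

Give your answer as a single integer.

Answer: 7

Derivation:
Op 1: append 1 -> log_len=1
Op 2: F1 acks idx 1 -> match: F0=0 F1=1 F2=0 F3=0; commitIndex=0
Op 3: F0 acks idx 1 -> match: F0=1 F1=1 F2=0 F3=0; commitIndex=1
Op 4: append 3 -> log_len=4
Op 5: append 3 -> log_len=7
Op 6: F1 acks idx 6 -> match: F0=1 F1=6 F2=0 F3=0; commitIndex=1
Op 7: F0 acks idx 4 -> match: F0=4 F1=6 F2=0 F3=0; commitIndex=4
Op 8: F1 acks idx 2 -> match: F0=4 F1=6 F2=0 F3=0; commitIndex=4
Op 9: F1 acks idx 2 -> match: F0=4 F1=6 F2=0 F3=0; commitIndex=4
Op 10: F1 acks idx 7 -> match: F0=4 F1=7 F2=0 F3=0; commitIndex=4
Op 11: F2 acks idx 7 -> match: F0=4 F1=7 F2=7 F3=0; commitIndex=7
Op 12: F1 acks idx 5 -> match: F0=4 F1=7 F2=7 F3=0; commitIndex=7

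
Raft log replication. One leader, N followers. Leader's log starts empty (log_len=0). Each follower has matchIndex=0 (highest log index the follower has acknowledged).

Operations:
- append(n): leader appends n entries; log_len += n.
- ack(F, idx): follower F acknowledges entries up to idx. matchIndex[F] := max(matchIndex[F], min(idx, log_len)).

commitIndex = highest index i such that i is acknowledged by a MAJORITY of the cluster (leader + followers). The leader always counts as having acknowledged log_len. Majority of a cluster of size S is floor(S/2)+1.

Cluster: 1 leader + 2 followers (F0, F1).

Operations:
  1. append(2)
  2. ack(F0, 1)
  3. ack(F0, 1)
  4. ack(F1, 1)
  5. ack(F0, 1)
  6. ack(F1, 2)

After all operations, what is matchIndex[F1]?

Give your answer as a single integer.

Op 1: append 2 -> log_len=2
Op 2: F0 acks idx 1 -> match: F0=1 F1=0; commitIndex=1
Op 3: F0 acks idx 1 -> match: F0=1 F1=0; commitIndex=1
Op 4: F1 acks idx 1 -> match: F0=1 F1=1; commitIndex=1
Op 5: F0 acks idx 1 -> match: F0=1 F1=1; commitIndex=1
Op 6: F1 acks idx 2 -> match: F0=1 F1=2; commitIndex=2

Answer: 2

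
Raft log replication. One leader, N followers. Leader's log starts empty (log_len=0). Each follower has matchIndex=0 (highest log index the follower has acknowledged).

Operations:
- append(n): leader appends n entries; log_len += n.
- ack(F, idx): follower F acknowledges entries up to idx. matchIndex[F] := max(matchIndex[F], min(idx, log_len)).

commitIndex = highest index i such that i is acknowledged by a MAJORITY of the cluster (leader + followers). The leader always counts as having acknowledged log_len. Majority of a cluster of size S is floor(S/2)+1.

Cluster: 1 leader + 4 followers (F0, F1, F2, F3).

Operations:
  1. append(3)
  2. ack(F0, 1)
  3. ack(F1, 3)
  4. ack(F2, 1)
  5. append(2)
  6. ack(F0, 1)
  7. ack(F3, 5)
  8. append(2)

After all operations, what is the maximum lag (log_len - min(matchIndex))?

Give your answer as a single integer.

Op 1: append 3 -> log_len=3
Op 2: F0 acks idx 1 -> match: F0=1 F1=0 F2=0 F3=0; commitIndex=0
Op 3: F1 acks idx 3 -> match: F0=1 F1=3 F2=0 F3=0; commitIndex=1
Op 4: F2 acks idx 1 -> match: F0=1 F1=3 F2=1 F3=0; commitIndex=1
Op 5: append 2 -> log_len=5
Op 6: F0 acks idx 1 -> match: F0=1 F1=3 F2=1 F3=0; commitIndex=1
Op 7: F3 acks idx 5 -> match: F0=1 F1=3 F2=1 F3=5; commitIndex=3
Op 8: append 2 -> log_len=7

Answer: 6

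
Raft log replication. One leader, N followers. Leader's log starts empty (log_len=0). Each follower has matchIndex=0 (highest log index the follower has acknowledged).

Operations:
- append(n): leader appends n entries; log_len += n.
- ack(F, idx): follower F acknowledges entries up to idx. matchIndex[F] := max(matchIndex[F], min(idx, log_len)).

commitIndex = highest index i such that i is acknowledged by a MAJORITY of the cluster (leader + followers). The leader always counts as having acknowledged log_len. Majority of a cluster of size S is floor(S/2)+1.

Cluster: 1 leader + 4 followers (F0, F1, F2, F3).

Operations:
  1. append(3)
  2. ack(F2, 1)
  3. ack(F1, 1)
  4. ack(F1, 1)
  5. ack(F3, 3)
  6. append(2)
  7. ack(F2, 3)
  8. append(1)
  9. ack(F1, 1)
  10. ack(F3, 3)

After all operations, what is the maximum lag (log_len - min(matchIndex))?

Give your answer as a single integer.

Op 1: append 3 -> log_len=3
Op 2: F2 acks idx 1 -> match: F0=0 F1=0 F2=1 F3=0; commitIndex=0
Op 3: F1 acks idx 1 -> match: F0=0 F1=1 F2=1 F3=0; commitIndex=1
Op 4: F1 acks idx 1 -> match: F0=0 F1=1 F2=1 F3=0; commitIndex=1
Op 5: F3 acks idx 3 -> match: F0=0 F1=1 F2=1 F3=3; commitIndex=1
Op 6: append 2 -> log_len=5
Op 7: F2 acks idx 3 -> match: F0=0 F1=1 F2=3 F3=3; commitIndex=3
Op 8: append 1 -> log_len=6
Op 9: F1 acks idx 1 -> match: F0=0 F1=1 F2=3 F3=3; commitIndex=3
Op 10: F3 acks idx 3 -> match: F0=0 F1=1 F2=3 F3=3; commitIndex=3

Answer: 6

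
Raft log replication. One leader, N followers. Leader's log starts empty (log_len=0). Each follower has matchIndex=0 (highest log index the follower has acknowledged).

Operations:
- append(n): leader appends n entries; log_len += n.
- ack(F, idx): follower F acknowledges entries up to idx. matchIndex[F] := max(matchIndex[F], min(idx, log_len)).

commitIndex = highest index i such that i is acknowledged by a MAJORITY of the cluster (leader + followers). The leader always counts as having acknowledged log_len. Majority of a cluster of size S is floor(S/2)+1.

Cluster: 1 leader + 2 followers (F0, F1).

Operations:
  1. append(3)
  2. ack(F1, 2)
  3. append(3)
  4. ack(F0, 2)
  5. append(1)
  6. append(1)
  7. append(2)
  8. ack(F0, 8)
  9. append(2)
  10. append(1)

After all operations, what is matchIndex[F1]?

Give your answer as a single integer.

Op 1: append 3 -> log_len=3
Op 2: F1 acks idx 2 -> match: F0=0 F1=2; commitIndex=2
Op 3: append 3 -> log_len=6
Op 4: F0 acks idx 2 -> match: F0=2 F1=2; commitIndex=2
Op 5: append 1 -> log_len=7
Op 6: append 1 -> log_len=8
Op 7: append 2 -> log_len=10
Op 8: F0 acks idx 8 -> match: F0=8 F1=2; commitIndex=8
Op 9: append 2 -> log_len=12
Op 10: append 1 -> log_len=13

Answer: 2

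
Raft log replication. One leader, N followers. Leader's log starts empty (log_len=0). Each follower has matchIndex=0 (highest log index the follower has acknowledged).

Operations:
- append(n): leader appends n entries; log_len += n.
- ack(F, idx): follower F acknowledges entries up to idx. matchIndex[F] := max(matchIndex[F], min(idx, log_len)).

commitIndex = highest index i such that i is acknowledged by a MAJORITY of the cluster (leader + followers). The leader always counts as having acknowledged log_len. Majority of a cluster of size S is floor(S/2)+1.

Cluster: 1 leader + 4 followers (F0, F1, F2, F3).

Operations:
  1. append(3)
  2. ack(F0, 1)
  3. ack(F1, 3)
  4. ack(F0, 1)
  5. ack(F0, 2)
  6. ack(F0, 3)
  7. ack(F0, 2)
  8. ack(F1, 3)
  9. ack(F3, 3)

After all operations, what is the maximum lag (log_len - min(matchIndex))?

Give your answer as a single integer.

Answer: 3

Derivation:
Op 1: append 3 -> log_len=3
Op 2: F0 acks idx 1 -> match: F0=1 F1=0 F2=0 F3=0; commitIndex=0
Op 3: F1 acks idx 3 -> match: F0=1 F1=3 F2=0 F3=0; commitIndex=1
Op 4: F0 acks idx 1 -> match: F0=1 F1=3 F2=0 F3=0; commitIndex=1
Op 5: F0 acks idx 2 -> match: F0=2 F1=3 F2=0 F3=0; commitIndex=2
Op 6: F0 acks idx 3 -> match: F0=3 F1=3 F2=0 F3=0; commitIndex=3
Op 7: F0 acks idx 2 -> match: F0=3 F1=3 F2=0 F3=0; commitIndex=3
Op 8: F1 acks idx 3 -> match: F0=3 F1=3 F2=0 F3=0; commitIndex=3
Op 9: F3 acks idx 3 -> match: F0=3 F1=3 F2=0 F3=3; commitIndex=3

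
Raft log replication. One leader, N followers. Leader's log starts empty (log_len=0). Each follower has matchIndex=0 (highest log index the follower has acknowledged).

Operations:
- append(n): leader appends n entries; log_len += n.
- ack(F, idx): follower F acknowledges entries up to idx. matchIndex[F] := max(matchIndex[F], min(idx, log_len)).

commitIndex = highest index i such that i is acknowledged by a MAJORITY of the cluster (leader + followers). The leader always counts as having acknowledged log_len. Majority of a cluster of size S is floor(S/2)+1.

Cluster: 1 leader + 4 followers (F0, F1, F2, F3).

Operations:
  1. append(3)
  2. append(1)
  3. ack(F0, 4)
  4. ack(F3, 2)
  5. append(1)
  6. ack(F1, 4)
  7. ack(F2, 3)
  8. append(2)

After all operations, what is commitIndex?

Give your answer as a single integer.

Answer: 4

Derivation:
Op 1: append 3 -> log_len=3
Op 2: append 1 -> log_len=4
Op 3: F0 acks idx 4 -> match: F0=4 F1=0 F2=0 F3=0; commitIndex=0
Op 4: F3 acks idx 2 -> match: F0=4 F1=0 F2=0 F3=2; commitIndex=2
Op 5: append 1 -> log_len=5
Op 6: F1 acks idx 4 -> match: F0=4 F1=4 F2=0 F3=2; commitIndex=4
Op 7: F2 acks idx 3 -> match: F0=4 F1=4 F2=3 F3=2; commitIndex=4
Op 8: append 2 -> log_len=7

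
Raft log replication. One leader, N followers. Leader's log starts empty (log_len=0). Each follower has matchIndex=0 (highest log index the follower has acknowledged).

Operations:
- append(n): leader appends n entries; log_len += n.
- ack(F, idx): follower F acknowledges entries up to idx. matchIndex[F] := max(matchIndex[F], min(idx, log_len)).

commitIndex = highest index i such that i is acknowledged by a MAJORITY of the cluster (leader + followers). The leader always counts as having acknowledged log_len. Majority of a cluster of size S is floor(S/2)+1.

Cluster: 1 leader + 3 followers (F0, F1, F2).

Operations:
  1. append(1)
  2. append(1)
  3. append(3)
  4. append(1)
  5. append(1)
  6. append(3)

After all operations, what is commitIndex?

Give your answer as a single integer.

Answer: 0

Derivation:
Op 1: append 1 -> log_len=1
Op 2: append 1 -> log_len=2
Op 3: append 3 -> log_len=5
Op 4: append 1 -> log_len=6
Op 5: append 1 -> log_len=7
Op 6: append 3 -> log_len=10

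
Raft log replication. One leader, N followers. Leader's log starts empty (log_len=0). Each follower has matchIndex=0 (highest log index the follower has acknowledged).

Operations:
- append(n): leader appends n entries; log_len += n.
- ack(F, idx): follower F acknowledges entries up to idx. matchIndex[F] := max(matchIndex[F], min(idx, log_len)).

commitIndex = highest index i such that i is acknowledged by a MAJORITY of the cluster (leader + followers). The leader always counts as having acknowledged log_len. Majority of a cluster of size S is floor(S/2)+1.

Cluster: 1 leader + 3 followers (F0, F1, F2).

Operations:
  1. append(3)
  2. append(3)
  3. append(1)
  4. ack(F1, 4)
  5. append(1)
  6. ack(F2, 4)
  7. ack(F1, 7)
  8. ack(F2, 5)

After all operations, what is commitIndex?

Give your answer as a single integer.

Answer: 5

Derivation:
Op 1: append 3 -> log_len=3
Op 2: append 3 -> log_len=6
Op 3: append 1 -> log_len=7
Op 4: F1 acks idx 4 -> match: F0=0 F1=4 F2=0; commitIndex=0
Op 5: append 1 -> log_len=8
Op 6: F2 acks idx 4 -> match: F0=0 F1=4 F2=4; commitIndex=4
Op 7: F1 acks idx 7 -> match: F0=0 F1=7 F2=4; commitIndex=4
Op 8: F2 acks idx 5 -> match: F0=0 F1=7 F2=5; commitIndex=5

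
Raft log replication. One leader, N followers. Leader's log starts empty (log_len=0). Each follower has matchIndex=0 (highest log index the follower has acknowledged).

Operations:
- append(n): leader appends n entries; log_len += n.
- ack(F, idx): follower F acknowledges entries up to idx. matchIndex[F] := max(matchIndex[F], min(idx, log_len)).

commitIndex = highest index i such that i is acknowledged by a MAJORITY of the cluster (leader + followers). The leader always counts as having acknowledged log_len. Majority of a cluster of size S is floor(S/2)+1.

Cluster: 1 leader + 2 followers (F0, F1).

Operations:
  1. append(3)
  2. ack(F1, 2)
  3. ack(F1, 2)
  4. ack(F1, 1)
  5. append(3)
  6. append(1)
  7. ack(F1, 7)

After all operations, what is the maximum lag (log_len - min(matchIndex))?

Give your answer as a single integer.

Op 1: append 3 -> log_len=3
Op 2: F1 acks idx 2 -> match: F0=0 F1=2; commitIndex=2
Op 3: F1 acks idx 2 -> match: F0=0 F1=2; commitIndex=2
Op 4: F1 acks idx 1 -> match: F0=0 F1=2; commitIndex=2
Op 5: append 3 -> log_len=6
Op 6: append 1 -> log_len=7
Op 7: F1 acks idx 7 -> match: F0=0 F1=7; commitIndex=7

Answer: 7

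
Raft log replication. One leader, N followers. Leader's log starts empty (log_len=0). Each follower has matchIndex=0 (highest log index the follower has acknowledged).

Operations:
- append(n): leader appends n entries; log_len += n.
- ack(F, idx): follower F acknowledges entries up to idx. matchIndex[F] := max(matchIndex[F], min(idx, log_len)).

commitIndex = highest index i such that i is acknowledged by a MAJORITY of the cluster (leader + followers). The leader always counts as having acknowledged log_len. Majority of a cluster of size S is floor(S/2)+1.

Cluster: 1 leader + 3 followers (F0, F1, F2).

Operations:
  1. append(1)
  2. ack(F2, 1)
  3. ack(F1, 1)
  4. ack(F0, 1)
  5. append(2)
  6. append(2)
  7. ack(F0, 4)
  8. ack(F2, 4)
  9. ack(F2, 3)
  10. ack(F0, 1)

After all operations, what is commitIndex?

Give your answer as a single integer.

Answer: 4

Derivation:
Op 1: append 1 -> log_len=1
Op 2: F2 acks idx 1 -> match: F0=0 F1=0 F2=1; commitIndex=0
Op 3: F1 acks idx 1 -> match: F0=0 F1=1 F2=1; commitIndex=1
Op 4: F0 acks idx 1 -> match: F0=1 F1=1 F2=1; commitIndex=1
Op 5: append 2 -> log_len=3
Op 6: append 2 -> log_len=5
Op 7: F0 acks idx 4 -> match: F0=4 F1=1 F2=1; commitIndex=1
Op 8: F2 acks idx 4 -> match: F0=4 F1=1 F2=4; commitIndex=4
Op 9: F2 acks idx 3 -> match: F0=4 F1=1 F2=4; commitIndex=4
Op 10: F0 acks idx 1 -> match: F0=4 F1=1 F2=4; commitIndex=4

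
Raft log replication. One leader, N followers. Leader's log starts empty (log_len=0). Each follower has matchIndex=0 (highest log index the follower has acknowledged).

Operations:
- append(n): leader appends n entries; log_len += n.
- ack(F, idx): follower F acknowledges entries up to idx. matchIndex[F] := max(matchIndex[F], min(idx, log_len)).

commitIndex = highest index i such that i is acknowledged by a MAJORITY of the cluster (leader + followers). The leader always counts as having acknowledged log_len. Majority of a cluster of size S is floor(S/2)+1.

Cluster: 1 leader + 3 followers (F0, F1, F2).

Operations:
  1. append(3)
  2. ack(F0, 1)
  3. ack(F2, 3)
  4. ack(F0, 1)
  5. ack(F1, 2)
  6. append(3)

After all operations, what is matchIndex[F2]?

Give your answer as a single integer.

Op 1: append 3 -> log_len=3
Op 2: F0 acks idx 1 -> match: F0=1 F1=0 F2=0; commitIndex=0
Op 3: F2 acks idx 3 -> match: F0=1 F1=0 F2=3; commitIndex=1
Op 4: F0 acks idx 1 -> match: F0=1 F1=0 F2=3; commitIndex=1
Op 5: F1 acks idx 2 -> match: F0=1 F1=2 F2=3; commitIndex=2
Op 6: append 3 -> log_len=6

Answer: 3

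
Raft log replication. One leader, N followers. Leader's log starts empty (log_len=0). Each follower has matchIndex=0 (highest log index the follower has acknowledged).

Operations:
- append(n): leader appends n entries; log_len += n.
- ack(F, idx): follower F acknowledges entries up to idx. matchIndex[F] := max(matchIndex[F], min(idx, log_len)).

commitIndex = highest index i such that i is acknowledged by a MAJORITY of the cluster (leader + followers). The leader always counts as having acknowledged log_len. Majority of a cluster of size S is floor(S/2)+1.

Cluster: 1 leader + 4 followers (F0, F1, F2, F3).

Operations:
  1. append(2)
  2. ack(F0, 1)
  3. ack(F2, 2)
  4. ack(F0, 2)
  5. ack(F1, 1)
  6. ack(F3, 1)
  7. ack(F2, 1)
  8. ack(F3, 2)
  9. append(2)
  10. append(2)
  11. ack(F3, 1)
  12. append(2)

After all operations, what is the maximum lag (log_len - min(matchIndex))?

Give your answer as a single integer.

Answer: 7

Derivation:
Op 1: append 2 -> log_len=2
Op 2: F0 acks idx 1 -> match: F0=1 F1=0 F2=0 F3=0; commitIndex=0
Op 3: F2 acks idx 2 -> match: F0=1 F1=0 F2=2 F3=0; commitIndex=1
Op 4: F0 acks idx 2 -> match: F0=2 F1=0 F2=2 F3=0; commitIndex=2
Op 5: F1 acks idx 1 -> match: F0=2 F1=1 F2=2 F3=0; commitIndex=2
Op 6: F3 acks idx 1 -> match: F0=2 F1=1 F2=2 F3=1; commitIndex=2
Op 7: F2 acks idx 1 -> match: F0=2 F1=1 F2=2 F3=1; commitIndex=2
Op 8: F3 acks idx 2 -> match: F0=2 F1=1 F2=2 F3=2; commitIndex=2
Op 9: append 2 -> log_len=4
Op 10: append 2 -> log_len=6
Op 11: F3 acks idx 1 -> match: F0=2 F1=1 F2=2 F3=2; commitIndex=2
Op 12: append 2 -> log_len=8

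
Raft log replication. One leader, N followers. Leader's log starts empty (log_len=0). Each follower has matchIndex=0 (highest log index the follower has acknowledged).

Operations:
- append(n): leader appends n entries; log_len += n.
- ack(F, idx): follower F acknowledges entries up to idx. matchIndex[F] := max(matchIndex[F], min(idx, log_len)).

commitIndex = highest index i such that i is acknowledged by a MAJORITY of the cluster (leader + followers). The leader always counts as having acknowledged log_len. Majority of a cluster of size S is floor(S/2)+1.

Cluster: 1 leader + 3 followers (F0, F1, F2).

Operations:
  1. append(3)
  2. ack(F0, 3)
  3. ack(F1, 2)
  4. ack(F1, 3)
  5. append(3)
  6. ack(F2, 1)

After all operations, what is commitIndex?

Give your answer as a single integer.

Op 1: append 3 -> log_len=3
Op 2: F0 acks idx 3 -> match: F0=3 F1=0 F2=0; commitIndex=0
Op 3: F1 acks idx 2 -> match: F0=3 F1=2 F2=0; commitIndex=2
Op 4: F1 acks idx 3 -> match: F0=3 F1=3 F2=0; commitIndex=3
Op 5: append 3 -> log_len=6
Op 6: F2 acks idx 1 -> match: F0=3 F1=3 F2=1; commitIndex=3

Answer: 3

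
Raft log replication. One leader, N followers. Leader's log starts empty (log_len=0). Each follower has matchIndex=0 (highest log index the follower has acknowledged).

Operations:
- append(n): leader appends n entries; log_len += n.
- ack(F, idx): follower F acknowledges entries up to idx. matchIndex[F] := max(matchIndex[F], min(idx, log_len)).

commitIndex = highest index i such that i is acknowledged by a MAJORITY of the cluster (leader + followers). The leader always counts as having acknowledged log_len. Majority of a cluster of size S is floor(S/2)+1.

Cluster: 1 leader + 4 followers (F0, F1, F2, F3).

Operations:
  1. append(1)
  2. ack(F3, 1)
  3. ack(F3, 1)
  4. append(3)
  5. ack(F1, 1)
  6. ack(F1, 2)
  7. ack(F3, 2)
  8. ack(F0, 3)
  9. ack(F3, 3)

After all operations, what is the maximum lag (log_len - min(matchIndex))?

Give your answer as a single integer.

Op 1: append 1 -> log_len=1
Op 2: F3 acks idx 1 -> match: F0=0 F1=0 F2=0 F3=1; commitIndex=0
Op 3: F3 acks idx 1 -> match: F0=0 F1=0 F2=0 F3=1; commitIndex=0
Op 4: append 3 -> log_len=4
Op 5: F1 acks idx 1 -> match: F0=0 F1=1 F2=0 F3=1; commitIndex=1
Op 6: F1 acks idx 2 -> match: F0=0 F1=2 F2=0 F3=1; commitIndex=1
Op 7: F3 acks idx 2 -> match: F0=0 F1=2 F2=0 F3=2; commitIndex=2
Op 8: F0 acks idx 3 -> match: F0=3 F1=2 F2=0 F3=2; commitIndex=2
Op 9: F3 acks idx 3 -> match: F0=3 F1=2 F2=0 F3=3; commitIndex=3

Answer: 4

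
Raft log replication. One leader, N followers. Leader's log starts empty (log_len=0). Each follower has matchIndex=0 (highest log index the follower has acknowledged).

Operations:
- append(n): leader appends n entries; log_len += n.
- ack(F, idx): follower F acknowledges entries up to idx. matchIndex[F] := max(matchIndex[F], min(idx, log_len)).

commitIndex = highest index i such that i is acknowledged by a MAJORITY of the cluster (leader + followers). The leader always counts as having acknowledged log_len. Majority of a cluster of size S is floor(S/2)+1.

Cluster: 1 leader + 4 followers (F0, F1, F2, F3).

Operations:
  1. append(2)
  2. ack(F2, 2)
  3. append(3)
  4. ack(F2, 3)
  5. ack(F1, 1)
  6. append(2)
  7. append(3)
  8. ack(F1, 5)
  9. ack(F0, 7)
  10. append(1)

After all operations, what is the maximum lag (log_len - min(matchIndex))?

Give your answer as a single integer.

Answer: 11

Derivation:
Op 1: append 2 -> log_len=2
Op 2: F2 acks idx 2 -> match: F0=0 F1=0 F2=2 F3=0; commitIndex=0
Op 3: append 3 -> log_len=5
Op 4: F2 acks idx 3 -> match: F0=0 F1=0 F2=3 F3=0; commitIndex=0
Op 5: F1 acks idx 1 -> match: F0=0 F1=1 F2=3 F3=0; commitIndex=1
Op 6: append 2 -> log_len=7
Op 7: append 3 -> log_len=10
Op 8: F1 acks idx 5 -> match: F0=0 F1=5 F2=3 F3=0; commitIndex=3
Op 9: F0 acks idx 7 -> match: F0=7 F1=5 F2=3 F3=0; commitIndex=5
Op 10: append 1 -> log_len=11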